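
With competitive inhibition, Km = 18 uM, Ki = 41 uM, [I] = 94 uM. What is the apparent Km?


Km_app = Km * (1 + [I]/Ki)
Km_app = 18 * (1 + 94/41)
Km_app = 59.2683 uM

59.2683 uM


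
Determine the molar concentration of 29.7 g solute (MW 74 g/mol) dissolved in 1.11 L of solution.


C = (mass / MW) / volume
C = (29.7 / 74) / 1.11
C = 0.3616 M

0.3616 M


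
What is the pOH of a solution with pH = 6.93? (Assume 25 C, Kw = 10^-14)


pOH = 14 - pH
pOH = 14 - 6.93
pOH = 7.07

7.07


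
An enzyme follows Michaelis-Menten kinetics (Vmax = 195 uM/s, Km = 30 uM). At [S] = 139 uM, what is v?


v = Vmax * [S] / (Km + [S])
v = 195 * 139 / (30 + 139)
v = 160.3846 uM/s

160.3846 uM/s


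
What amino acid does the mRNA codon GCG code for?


Standard genetic code lookup.
Codon GCG -> Ala

Ala


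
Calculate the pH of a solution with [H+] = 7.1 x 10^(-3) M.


pH = -log10([H+])
pH = -log10(7.1 x 10^(-3))
pH = 2.1487

2.1487


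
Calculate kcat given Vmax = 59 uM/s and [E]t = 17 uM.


kcat = Vmax / [E]t
kcat = 59 / 17
kcat = 3.4706 s^-1

3.4706 s^-1


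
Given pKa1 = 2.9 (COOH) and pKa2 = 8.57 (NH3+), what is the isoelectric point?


pI = (pKa1 + pKa2) / 2
pI = (2.9 + 8.57) / 2
pI = 5.735

5.735


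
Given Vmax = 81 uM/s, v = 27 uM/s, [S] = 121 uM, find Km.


Km = [S] * (Vmax - v) / v
Km = 121 * (81 - 27) / 27
Km = 242.0 uM

242.0 uM


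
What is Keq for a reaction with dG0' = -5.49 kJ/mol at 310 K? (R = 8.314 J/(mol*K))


Keq = exp(-dG0 * 1000 / (R * T))
Keq = exp(-(-5.49) * 1000 / (8.314 * 310))
Keq = 8.4157

8.4157


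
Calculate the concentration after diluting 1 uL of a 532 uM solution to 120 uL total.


C2 = C1 * V1 / V2
C2 = 532 * 1 / 120
C2 = 4.4333 uM

4.4333 uM


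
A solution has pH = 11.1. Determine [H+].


[H+] = 10^(-pH)
[H+] = 10^(-11.1)
[H+] = 7.943e-12 M

7.943e-12 M


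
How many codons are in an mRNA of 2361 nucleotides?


codons = nucleotides / 3
codons = 2361 / 3 = 787

787


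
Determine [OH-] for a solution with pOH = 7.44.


[OH-] = 10^(-pOH)
[OH-] = 10^(-7.44)
[OH-] = 3.631e-08 M

3.631e-08 M


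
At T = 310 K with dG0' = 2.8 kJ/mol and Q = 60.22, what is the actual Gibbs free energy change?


dG = dG0' + RT * ln(Q) / 1000
dG = 2.8 + 8.314 * 310 * ln(60.22) / 1000
dG = 13.362 kJ/mol

13.362 kJ/mol


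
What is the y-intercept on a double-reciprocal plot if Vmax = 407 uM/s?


y-intercept = 1/Vmax
= 1/407
= 0.0025 s/uM

0.0025 s/uM


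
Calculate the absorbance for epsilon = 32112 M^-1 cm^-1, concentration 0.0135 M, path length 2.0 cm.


A = epsilon * c * l
A = 32112 * 0.0135 * 2.0
A = 867.024

867.024


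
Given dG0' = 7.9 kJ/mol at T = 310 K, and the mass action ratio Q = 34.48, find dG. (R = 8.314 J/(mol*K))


dG = dG0' + RT * ln(Q) / 1000
dG = 7.9 + 8.314 * 310 * ln(34.48) / 1000
dG = 17.0248 kJ/mol

17.0248 kJ/mol


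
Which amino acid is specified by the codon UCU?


Standard genetic code lookup.
Codon UCU -> Ser

Ser


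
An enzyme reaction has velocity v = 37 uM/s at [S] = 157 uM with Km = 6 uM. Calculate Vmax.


Vmax = v * (Km + [S]) / [S]
Vmax = 37 * (6 + 157) / 157
Vmax = 38.414 uM/s

38.414 uM/s


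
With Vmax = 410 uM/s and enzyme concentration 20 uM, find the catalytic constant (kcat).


kcat = Vmax / [E]t
kcat = 410 / 20
kcat = 20.5 s^-1

20.5 s^-1


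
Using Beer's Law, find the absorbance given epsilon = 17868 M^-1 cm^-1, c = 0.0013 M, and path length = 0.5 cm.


A = epsilon * c * l
A = 17868 * 0.0013 * 0.5
A = 11.6142

11.6142


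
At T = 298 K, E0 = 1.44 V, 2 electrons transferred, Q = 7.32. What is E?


E = E0 - (RT/nF) * ln(Q)
E = 1.44 - (8.314 * 298 / (2 * 96485)) * ln(7.32)
E = 1.4144 V

1.4144 V


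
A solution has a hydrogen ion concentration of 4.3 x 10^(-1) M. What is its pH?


pH = -log10([H+])
pH = -log10(4.3 x 10^(-1))
pH = 0.3665

0.3665


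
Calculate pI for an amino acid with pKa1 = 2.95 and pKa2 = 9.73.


pI = (pKa1 + pKa2) / 2
pI = (2.95 + 9.73) / 2
pI = 6.34

6.34


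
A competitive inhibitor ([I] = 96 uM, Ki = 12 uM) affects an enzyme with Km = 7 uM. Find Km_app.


Km_app = Km * (1 + [I]/Ki)
Km_app = 7 * (1 + 96/12)
Km_app = 63.0 uM

63.0 uM


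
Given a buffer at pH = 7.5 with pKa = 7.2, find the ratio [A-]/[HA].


[A-]/[HA] = 10^(pH - pKa)
= 10^(7.5 - 7.2)
= 1.9953

1.9953


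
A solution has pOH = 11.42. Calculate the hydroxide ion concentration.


[OH-] = 10^(-pOH)
[OH-] = 10^(-11.42)
[OH-] = 3.802e-12 M

3.802e-12 M


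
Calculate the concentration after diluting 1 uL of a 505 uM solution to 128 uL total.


C2 = C1 * V1 / V2
C2 = 505 * 1 / 128
C2 = 3.9453 uM

3.9453 uM


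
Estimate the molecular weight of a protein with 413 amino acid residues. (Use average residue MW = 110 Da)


MW = n_residues * 110 Da
MW = 413 * 110
MW = 45430 Da

45430 Da


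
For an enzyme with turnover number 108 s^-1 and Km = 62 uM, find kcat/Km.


Catalytic efficiency = kcat / Km
= 108 / 62
= 1.7419 uM^-1*s^-1

1.7419 uM^-1*s^-1


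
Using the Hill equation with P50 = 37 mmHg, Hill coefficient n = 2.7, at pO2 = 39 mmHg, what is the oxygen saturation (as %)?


Y = pO2^n / (P50^n + pO2^n)
Y = 39^2.7 / (37^2.7 + 39^2.7)
Y = 53.55%

53.55%


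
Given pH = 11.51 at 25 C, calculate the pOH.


pOH = 14 - pH
pOH = 14 - 11.51
pOH = 2.49

2.49


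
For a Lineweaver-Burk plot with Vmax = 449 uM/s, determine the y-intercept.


y-intercept = 1/Vmax
= 1/449
= 0.0022 s/uM

0.0022 s/uM


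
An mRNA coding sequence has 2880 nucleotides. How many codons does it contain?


codons = nucleotides / 3
codons = 2880 / 3 = 960

960


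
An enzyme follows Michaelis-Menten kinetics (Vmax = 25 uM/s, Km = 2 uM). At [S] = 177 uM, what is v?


v = Vmax * [S] / (Km + [S])
v = 25 * 177 / (2 + 177)
v = 24.7207 uM/s

24.7207 uM/s


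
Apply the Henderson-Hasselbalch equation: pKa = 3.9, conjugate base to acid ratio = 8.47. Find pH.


pH = pKa + log10([A-]/[HA])
pH = 3.9 + log10(8.47)
pH = 4.8279

4.8279


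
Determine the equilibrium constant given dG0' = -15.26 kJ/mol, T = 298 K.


Keq = exp(-dG0 * 1000 / (R * T))
Keq = exp(-(-15.26) * 1000 / (8.314 * 298))
Keq = 473.0759

473.0759


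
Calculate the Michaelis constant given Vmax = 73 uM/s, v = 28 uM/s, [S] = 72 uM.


Km = [S] * (Vmax - v) / v
Km = 72 * (73 - 28) / 28
Km = 115.7143 uM

115.7143 uM


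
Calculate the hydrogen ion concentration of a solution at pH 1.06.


[H+] = 10^(-pH)
[H+] = 10^(-1.06)
[H+] = 0.0871 M

0.0871 M


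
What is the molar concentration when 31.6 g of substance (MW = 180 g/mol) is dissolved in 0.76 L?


C = (mass / MW) / volume
C = (31.6 / 180) / 0.76
C = 0.231 M

0.231 M


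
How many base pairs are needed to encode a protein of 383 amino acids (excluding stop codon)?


Each amino acid = 1 codon = 3 bp
bp = 383 * 3 = 1149 bp

1149 bp


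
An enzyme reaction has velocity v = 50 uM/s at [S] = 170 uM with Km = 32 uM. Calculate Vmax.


Vmax = v * (Km + [S]) / [S]
Vmax = 50 * (32 + 170) / 170
Vmax = 59.4118 uM/s

59.4118 uM/s


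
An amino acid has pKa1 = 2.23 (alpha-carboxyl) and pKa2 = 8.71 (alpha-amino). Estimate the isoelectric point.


pI = (pKa1 + pKa2) / 2
pI = (2.23 + 8.71) / 2
pI = 5.47

5.47


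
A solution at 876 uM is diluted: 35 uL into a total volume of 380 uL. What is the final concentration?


C2 = C1 * V1 / V2
C2 = 876 * 35 / 380
C2 = 80.6842 uM

80.6842 uM


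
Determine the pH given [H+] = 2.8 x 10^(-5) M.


pH = -log10([H+])
pH = -log10(2.8 x 10^(-5))
pH = 4.5528

4.5528


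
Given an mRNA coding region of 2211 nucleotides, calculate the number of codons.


codons = nucleotides / 3
codons = 2211 / 3 = 737

737


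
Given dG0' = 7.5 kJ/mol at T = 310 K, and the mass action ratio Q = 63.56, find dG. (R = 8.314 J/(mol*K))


dG = dG0' + RT * ln(Q) / 1000
dG = 7.5 + 8.314 * 310 * ln(63.56) / 1000
dG = 18.2011 kJ/mol

18.2011 kJ/mol


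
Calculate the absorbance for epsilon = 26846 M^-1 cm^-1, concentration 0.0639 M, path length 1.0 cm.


A = epsilon * c * l
A = 26846 * 0.0639 * 1.0
A = 1715.4594

1715.4594


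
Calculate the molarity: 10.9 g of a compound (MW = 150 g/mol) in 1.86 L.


C = (mass / MW) / volume
C = (10.9 / 150) / 1.86
C = 0.0391 M

0.0391 M


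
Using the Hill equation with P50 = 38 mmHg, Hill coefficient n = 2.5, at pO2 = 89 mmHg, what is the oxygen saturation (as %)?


Y = pO2^n / (P50^n + pO2^n)
Y = 89^2.5 / (38^2.5 + 89^2.5)
Y = 89.36%

89.36%


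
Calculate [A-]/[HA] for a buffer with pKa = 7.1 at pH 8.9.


[A-]/[HA] = 10^(pH - pKa)
= 10^(8.9 - 7.1)
= 63.0957

63.0957


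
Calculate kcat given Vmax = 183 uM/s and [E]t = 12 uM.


kcat = Vmax / [E]t
kcat = 183 / 12
kcat = 15.25 s^-1

15.25 s^-1


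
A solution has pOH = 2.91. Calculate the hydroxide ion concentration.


[OH-] = 10^(-pOH)
[OH-] = 10^(-2.91)
[OH-] = 0.0012 M

0.0012 M


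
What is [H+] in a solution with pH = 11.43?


[H+] = 10^(-pH)
[H+] = 10^(-11.43)
[H+] = 3.715e-12 M

3.715e-12 M


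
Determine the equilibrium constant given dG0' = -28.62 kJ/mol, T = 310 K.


Keq = exp(-dG0 * 1000 / (R * T))
Keq = exp(-(-28.62) * 1000 / (8.314 * 310))
Keq = 66467.7438

66467.7438


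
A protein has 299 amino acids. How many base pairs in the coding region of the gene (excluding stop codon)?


Each amino acid = 1 codon = 3 bp
bp = 299 * 3 = 897 bp

897 bp


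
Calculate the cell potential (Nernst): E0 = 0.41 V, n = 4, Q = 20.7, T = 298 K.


E = E0 - (RT/nF) * ln(Q)
E = 0.41 - (8.314 * 298 / (4 * 96485)) * ln(20.7)
E = 0.3905 V

0.3905 V


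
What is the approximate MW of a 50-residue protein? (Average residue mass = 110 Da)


MW = n_residues * 110 Da
MW = 50 * 110
MW = 5500 Da

5500 Da


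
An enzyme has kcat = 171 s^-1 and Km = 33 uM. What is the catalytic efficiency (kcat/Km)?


Catalytic efficiency = kcat / Km
= 171 / 33
= 5.1818 uM^-1*s^-1

5.1818 uM^-1*s^-1


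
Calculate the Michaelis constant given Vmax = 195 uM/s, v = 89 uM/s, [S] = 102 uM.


Km = [S] * (Vmax - v) / v
Km = 102 * (195 - 89) / 89
Km = 121.4831 uM

121.4831 uM


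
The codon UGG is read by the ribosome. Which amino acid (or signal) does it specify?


Standard genetic code lookup.
Codon UGG -> Trp

Trp


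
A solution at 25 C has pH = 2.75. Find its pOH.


pOH = 14 - pH
pOH = 14 - 2.75
pOH = 11.25

11.25


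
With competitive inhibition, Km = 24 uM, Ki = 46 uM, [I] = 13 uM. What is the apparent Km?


Km_app = Km * (1 + [I]/Ki)
Km_app = 24 * (1 + 13/46)
Km_app = 30.7826 uM

30.7826 uM


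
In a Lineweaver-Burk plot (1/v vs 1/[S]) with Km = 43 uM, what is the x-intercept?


x-intercept = -1/Km
= -1/43
= -0.0233 1/uM

-0.0233 1/uM


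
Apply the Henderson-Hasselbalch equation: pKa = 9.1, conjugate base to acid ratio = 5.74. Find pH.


pH = pKa + log10([A-]/[HA])
pH = 9.1 + log10(5.74)
pH = 9.8589

9.8589


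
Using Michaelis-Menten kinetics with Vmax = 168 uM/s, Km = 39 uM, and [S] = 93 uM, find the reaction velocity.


v = Vmax * [S] / (Km + [S])
v = 168 * 93 / (39 + 93)
v = 118.3636 uM/s

118.3636 uM/s


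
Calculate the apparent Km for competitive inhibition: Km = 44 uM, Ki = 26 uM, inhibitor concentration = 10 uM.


Km_app = Km * (1 + [I]/Ki)
Km_app = 44 * (1 + 10/26)
Km_app = 60.9231 uM

60.9231 uM


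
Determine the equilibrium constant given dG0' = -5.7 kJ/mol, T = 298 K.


Keq = exp(-dG0 * 1000 / (R * T))
Keq = exp(-(-5.7) * 1000 / (8.314 * 298))
Keq = 9.9806

9.9806


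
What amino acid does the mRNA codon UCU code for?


Standard genetic code lookup.
Codon UCU -> Ser

Ser


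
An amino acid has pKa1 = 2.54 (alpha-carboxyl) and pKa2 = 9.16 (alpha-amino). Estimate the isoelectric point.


pI = (pKa1 + pKa2) / 2
pI = (2.54 + 9.16) / 2
pI = 5.85

5.85


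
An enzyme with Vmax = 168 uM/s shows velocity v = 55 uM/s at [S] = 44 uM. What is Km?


Km = [S] * (Vmax - v) / v
Km = 44 * (168 - 55) / 55
Km = 90.4 uM

90.4 uM


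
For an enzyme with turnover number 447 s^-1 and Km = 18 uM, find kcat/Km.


Catalytic efficiency = kcat / Km
= 447 / 18
= 24.8333 uM^-1*s^-1

24.8333 uM^-1*s^-1


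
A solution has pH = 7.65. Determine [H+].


[H+] = 10^(-pH)
[H+] = 10^(-7.65)
[H+] = 2.239e-08 M

2.239e-08 M


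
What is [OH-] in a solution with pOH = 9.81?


[OH-] = 10^(-pOH)
[OH-] = 10^(-9.81)
[OH-] = 1.549e-10 M

1.549e-10 M


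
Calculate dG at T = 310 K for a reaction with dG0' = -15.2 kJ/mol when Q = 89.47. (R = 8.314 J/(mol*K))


dG = dG0' + RT * ln(Q) / 1000
dG = -15.2 + 8.314 * 310 * ln(89.47) / 1000
dG = -3.6177 kJ/mol

-3.6177 kJ/mol


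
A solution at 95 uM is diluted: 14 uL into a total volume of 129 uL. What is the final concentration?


C2 = C1 * V1 / V2
C2 = 95 * 14 / 129
C2 = 10.3101 uM

10.3101 uM


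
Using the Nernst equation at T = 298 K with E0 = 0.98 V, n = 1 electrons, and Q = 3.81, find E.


E = E0 - (RT/nF) * ln(Q)
E = 0.98 - (8.314 * 298 / (1 * 96485)) * ln(3.81)
E = 0.9457 V

0.9457 V


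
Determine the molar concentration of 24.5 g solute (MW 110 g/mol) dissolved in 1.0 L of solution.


C = (mass / MW) / volume
C = (24.5 / 110) / 1.0
C = 0.2227 M

0.2227 M


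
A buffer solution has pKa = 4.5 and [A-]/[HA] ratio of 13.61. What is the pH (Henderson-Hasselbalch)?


pH = pKa + log10([A-]/[HA])
pH = 4.5 + log10(13.61)
pH = 5.6339

5.6339


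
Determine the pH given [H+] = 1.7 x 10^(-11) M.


pH = -log10([H+])
pH = -log10(1.7 x 10^(-11))
pH = 10.7696

10.7696


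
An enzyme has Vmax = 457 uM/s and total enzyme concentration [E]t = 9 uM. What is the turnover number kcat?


kcat = Vmax / [E]t
kcat = 457 / 9
kcat = 50.7778 s^-1

50.7778 s^-1


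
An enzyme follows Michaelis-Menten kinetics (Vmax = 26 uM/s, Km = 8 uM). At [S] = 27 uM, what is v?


v = Vmax * [S] / (Km + [S])
v = 26 * 27 / (8 + 27)
v = 20.0571 uM/s

20.0571 uM/s


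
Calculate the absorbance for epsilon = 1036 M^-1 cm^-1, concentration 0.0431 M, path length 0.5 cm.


A = epsilon * c * l
A = 1036 * 0.0431 * 0.5
A = 22.3258

22.3258


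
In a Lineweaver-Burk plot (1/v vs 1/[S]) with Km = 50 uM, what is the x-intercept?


x-intercept = -1/Km
= -1/50
= -0.02 1/uM

-0.02 1/uM


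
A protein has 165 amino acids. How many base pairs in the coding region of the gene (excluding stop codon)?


Each amino acid = 1 codon = 3 bp
bp = 165 * 3 = 495 bp

495 bp


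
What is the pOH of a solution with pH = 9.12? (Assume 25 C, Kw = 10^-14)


pOH = 14 - pH
pOH = 14 - 9.12
pOH = 4.88

4.88


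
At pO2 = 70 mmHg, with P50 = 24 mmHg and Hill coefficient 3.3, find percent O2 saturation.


Y = pO2^n / (P50^n + pO2^n)
Y = 70^3.3 / (24^3.3 + 70^3.3)
Y = 97.16%

97.16%


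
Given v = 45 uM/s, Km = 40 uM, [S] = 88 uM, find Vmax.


Vmax = v * (Km + [S]) / [S]
Vmax = 45 * (40 + 88) / 88
Vmax = 65.4545 uM/s

65.4545 uM/s


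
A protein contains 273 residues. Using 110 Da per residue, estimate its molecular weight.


MW = n_residues * 110 Da
MW = 273 * 110
MW = 30030 Da

30030 Da


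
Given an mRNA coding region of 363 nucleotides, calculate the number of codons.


codons = nucleotides / 3
codons = 363 / 3 = 121

121


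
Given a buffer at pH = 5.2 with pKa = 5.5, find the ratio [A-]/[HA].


[A-]/[HA] = 10^(pH - pKa)
= 10^(5.2 - 5.5)
= 0.5012

0.5012


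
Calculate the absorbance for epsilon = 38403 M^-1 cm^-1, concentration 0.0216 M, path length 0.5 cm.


A = epsilon * c * l
A = 38403 * 0.0216 * 0.5
A = 414.7524

414.7524


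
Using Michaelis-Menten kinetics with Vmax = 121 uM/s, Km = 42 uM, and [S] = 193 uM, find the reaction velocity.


v = Vmax * [S] / (Km + [S])
v = 121 * 193 / (42 + 193)
v = 99.3745 uM/s

99.3745 uM/s


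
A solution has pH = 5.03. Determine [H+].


[H+] = 10^(-pH)
[H+] = 10^(-5.03)
[H+] = 9.333e-06 M

9.333e-06 M


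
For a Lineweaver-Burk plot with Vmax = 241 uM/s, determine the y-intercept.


y-intercept = 1/Vmax
= 1/241
= 0.0041 s/uM

0.0041 s/uM


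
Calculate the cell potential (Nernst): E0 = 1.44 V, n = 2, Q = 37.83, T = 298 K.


E = E0 - (RT/nF) * ln(Q)
E = 1.44 - (8.314 * 298 / (2 * 96485)) * ln(37.83)
E = 1.3934 V

1.3934 V


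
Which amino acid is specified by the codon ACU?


Standard genetic code lookup.
Codon ACU -> Thr

Thr


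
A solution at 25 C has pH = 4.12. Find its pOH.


pOH = 14 - pH
pOH = 14 - 4.12
pOH = 9.88

9.88


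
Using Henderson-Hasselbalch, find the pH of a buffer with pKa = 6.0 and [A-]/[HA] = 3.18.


pH = pKa + log10([A-]/[HA])
pH = 6.0 + log10(3.18)
pH = 6.5024

6.5024


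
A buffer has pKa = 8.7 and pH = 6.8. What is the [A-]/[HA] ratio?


[A-]/[HA] = 10^(pH - pKa)
= 10^(6.8 - 8.7)
= 0.0126

0.0126


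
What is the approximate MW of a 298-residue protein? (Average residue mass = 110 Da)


MW = n_residues * 110 Da
MW = 298 * 110
MW = 32780 Da

32780 Da


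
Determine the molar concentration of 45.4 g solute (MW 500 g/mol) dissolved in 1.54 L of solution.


C = (mass / MW) / volume
C = (45.4 / 500) / 1.54
C = 0.059 M

0.059 M


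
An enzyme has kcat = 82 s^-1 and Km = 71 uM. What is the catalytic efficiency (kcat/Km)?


Catalytic efficiency = kcat / Km
= 82 / 71
= 1.1549 uM^-1*s^-1

1.1549 uM^-1*s^-1


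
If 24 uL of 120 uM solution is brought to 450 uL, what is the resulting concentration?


C2 = C1 * V1 / V2
C2 = 120 * 24 / 450
C2 = 6.4 uM

6.4 uM


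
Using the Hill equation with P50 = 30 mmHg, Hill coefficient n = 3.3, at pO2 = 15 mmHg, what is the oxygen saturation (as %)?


Y = pO2^n / (P50^n + pO2^n)
Y = 15^3.3 / (30^3.3 + 15^3.3)
Y = 9.22%

9.22%


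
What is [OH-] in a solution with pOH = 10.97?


[OH-] = 10^(-pOH)
[OH-] = 10^(-10.97)
[OH-] = 1.072e-11 M

1.072e-11 M


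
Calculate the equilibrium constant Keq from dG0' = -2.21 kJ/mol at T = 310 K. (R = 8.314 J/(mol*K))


Keq = exp(-dG0 * 1000 / (R * T))
Keq = exp(-(-2.21) * 1000 / (8.314 * 310))
Keq = 2.3572

2.3572


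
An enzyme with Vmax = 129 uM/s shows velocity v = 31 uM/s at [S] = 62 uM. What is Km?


Km = [S] * (Vmax - v) / v
Km = 62 * (129 - 31) / 31
Km = 196.0 uM

196.0 uM


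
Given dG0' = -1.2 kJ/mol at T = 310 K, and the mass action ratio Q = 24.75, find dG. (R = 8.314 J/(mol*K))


dG = dG0' + RT * ln(Q) / 1000
dG = -1.2 + 8.314 * 310 * ln(24.75) / 1000
dG = 7.0702 kJ/mol

7.0702 kJ/mol


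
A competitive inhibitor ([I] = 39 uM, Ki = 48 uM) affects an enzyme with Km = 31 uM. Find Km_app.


Km_app = Km * (1 + [I]/Ki)
Km_app = 31 * (1 + 39/48)
Km_app = 56.1875 uM

56.1875 uM


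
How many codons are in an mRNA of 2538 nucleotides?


codons = nucleotides / 3
codons = 2538 / 3 = 846

846


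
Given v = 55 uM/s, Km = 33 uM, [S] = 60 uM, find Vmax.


Vmax = v * (Km + [S]) / [S]
Vmax = 55 * (33 + 60) / 60
Vmax = 85.25 uM/s

85.25 uM/s


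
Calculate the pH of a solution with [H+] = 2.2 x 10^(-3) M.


pH = -log10([H+])
pH = -log10(2.2 x 10^(-3))
pH = 2.6576

2.6576


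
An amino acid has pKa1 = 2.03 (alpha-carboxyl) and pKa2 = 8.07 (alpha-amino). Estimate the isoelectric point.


pI = (pKa1 + pKa2) / 2
pI = (2.03 + 8.07) / 2
pI = 5.05

5.05


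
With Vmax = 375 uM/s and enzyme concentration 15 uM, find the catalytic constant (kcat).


kcat = Vmax / [E]t
kcat = 375 / 15
kcat = 25.0 s^-1

25.0 s^-1


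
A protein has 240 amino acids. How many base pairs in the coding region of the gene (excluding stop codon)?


Each amino acid = 1 codon = 3 bp
bp = 240 * 3 = 720 bp

720 bp


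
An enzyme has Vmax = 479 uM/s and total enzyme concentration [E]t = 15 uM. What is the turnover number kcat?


kcat = Vmax / [E]t
kcat = 479 / 15
kcat = 31.9333 s^-1

31.9333 s^-1


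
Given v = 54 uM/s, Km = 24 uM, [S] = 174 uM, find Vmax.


Vmax = v * (Km + [S]) / [S]
Vmax = 54 * (24 + 174) / 174
Vmax = 61.4483 uM/s

61.4483 uM/s


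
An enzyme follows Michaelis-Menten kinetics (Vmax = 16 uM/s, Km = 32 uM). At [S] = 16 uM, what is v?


v = Vmax * [S] / (Km + [S])
v = 16 * 16 / (32 + 16)
v = 5.3333 uM/s

5.3333 uM/s


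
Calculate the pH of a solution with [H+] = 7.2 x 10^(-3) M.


pH = -log10([H+])
pH = -log10(7.2 x 10^(-3))
pH = 2.1427

2.1427


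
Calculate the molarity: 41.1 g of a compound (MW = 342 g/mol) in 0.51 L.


C = (mass / MW) / volume
C = (41.1 / 342) / 0.51
C = 0.2356 M

0.2356 M


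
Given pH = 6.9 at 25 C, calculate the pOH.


pOH = 14 - pH
pOH = 14 - 6.9
pOH = 7.1

7.1


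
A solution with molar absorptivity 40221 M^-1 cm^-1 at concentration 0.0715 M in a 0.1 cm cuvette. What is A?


A = epsilon * c * l
A = 40221 * 0.0715 * 0.1
A = 287.5801

287.5801


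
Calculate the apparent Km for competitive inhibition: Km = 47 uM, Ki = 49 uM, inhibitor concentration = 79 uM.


Km_app = Km * (1 + [I]/Ki)
Km_app = 47 * (1 + 79/49)
Km_app = 122.7755 uM

122.7755 uM


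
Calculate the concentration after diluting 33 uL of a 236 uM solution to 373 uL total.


C2 = C1 * V1 / V2
C2 = 236 * 33 / 373
C2 = 20.8794 uM

20.8794 uM


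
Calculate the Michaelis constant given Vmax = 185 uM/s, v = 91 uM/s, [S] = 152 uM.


Km = [S] * (Vmax - v) / v
Km = 152 * (185 - 91) / 91
Km = 157.011 uM

157.011 uM


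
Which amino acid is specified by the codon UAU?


Standard genetic code lookup.
Codon UAU -> Tyr

Tyr


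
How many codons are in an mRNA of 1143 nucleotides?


codons = nucleotides / 3
codons = 1143 / 3 = 381

381


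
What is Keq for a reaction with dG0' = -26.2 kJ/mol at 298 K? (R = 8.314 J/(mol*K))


Keq = exp(-dG0 * 1000 / (R * T))
Keq = exp(-(-26.2) * 1000 / (8.314 * 298))
Keq = 39138.7877

39138.7877


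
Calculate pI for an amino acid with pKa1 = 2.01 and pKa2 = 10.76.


pI = (pKa1 + pKa2) / 2
pI = (2.01 + 10.76) / 2
pI = 6.385

6.385


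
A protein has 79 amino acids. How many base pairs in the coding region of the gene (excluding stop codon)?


Each amino acid = 1 codon = 3 bp
bp = 79 * 3 = 237 bp

237 bp


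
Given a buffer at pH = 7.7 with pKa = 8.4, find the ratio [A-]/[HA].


[A-]/[HA] = 10^(pH - pKa)
= 10^(7.7 - 8.4)
= 0.1995

0.1995


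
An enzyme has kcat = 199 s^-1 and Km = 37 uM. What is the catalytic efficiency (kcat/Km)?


Catalytic efficiency = kcat / Km
= 199 / 37
= 5.3784 uM^-1*s^-1

5.3784 uM^-1*s^-1


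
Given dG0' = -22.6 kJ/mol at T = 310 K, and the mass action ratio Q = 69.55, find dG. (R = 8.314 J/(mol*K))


dG = dG0' + RT * ln(Q) / 1000
dG = -22.6 + 8.314 * 310 * ln(69.55) / 1000
dG = -11.6668 kJ/mol

-11.6668 kJ/mol


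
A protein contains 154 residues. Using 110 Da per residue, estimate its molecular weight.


MW = n_residues * 110 Da
MW = 154 * 110
MW = 16940 Da

16940 Da


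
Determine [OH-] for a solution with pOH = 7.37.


[OH-] = 10^(-pOH)
[OH-] = 10^(-7.37)
[OH-] = 4.266e-08 M

4.266e-08 M


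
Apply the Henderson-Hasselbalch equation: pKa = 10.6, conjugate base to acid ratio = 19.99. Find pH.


pH = pKa + log10([A-]/[HA])
pH = 10.6 + log10(19.99)
pH = 11.9008

11.9008


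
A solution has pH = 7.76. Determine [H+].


[H+] = 10^(-pH)
[H+] = 10^(-7.76)
[H+] = 1.738e-08 M

1.738e-08 M


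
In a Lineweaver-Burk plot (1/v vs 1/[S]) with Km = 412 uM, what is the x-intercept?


x-intercept = -1/Km
= -1/412
= -0.0024 1/uM

-0.0024 1/uM


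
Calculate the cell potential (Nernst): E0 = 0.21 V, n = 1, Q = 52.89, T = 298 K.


E = E0 - (RT/nF) * ln(Q)
E = 0.21 - (8.314 * 298 / (1 * 96485)) * ln(52.89)
E = 0.1081 V

0.1081 V


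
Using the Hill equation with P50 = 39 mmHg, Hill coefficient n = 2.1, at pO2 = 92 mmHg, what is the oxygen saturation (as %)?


Y = pO2^n / (P50^n + pO2^n)
Y = 92^2.1 / (39^2.1 + 92^2.1)
Y = 85.84%

85.84%


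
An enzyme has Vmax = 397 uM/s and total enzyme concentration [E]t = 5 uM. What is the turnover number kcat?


kcat = Vmax / [E]t
kcat = 397 / 5
kcat = 79.4 s^-1

79.4 s^-1


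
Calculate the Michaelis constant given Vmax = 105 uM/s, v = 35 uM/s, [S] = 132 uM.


Km = [S] * (Vmax - v) / v
Km = 132 * (105 - 35) / 35
Km = 264.0 uM

264.0 uM


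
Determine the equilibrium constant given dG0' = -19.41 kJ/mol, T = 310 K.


Keq = exp(-dG0 * 1000 / (R * T))
Keq = exp(-(-19.41) * 1000 / (8.314 * 310))
Keq = 1865.0075

1865.0075


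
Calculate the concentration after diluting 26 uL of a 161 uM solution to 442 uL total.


C2 = C1 * V1 / V2
C2 = 161 * 26 / 442
C2 = 9.4706 uM

9.4706 uM


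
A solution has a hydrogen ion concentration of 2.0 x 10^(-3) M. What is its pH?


pH = -log10([H+])
pH = -log10(2.0 x 10^(-3))
pH = 2.699

2.699


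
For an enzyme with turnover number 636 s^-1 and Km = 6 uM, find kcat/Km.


Catalytic efficiency = kcat / Km
= 636 / 6
= 106.0 uM^-1*s^-1

106.0 uM^-1*s^-1


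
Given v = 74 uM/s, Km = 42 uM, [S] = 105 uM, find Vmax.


Vmax = v * (Km + [S]) / [S]
Vmax = 74 * (42 + 105) / 105
Vmax = 103.6 uM/s

103.6 uM/s


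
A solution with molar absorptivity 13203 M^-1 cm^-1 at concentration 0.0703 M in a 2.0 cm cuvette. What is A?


A = epsilon * c * l
A = 13203 * 0.0703 * 2.0
A = 1856.3418

1856.3418


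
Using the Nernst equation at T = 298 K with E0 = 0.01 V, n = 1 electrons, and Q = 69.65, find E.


E = E0 - (RT/nF) * ln(Q)
E = 0.01 - (8.314 * 298 / (1 * 96485)) * ln(69.65)
E = -0.099 V

-0.099 V


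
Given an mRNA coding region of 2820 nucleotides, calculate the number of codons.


codons = nucleotides / 3
codons = 2820 / 3 = 940

940


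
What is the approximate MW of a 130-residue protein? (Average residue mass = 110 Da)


MW = n_residues * 110 Da
MW = 130 * 110
MW = 14300 Da

14300 Da


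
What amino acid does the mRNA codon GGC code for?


Standard genetic code lookup.
Codon GGC -> Gly

Gly


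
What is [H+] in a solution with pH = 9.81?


[H+] = 10^(-pH)
[H+] = 10^(-9.81)
[H+] = 1.549e-10 M

1.549e-10 M


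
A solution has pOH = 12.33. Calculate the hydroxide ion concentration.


[OH-] = 10^(-pOH)
[OH-] = 10^(-12.33)
[OH-] = 4.677e-13 M

4.677e-13 M


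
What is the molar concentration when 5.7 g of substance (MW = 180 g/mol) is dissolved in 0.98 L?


C = (mass / MW) / volume
C = (5.7 / 180) / 0.98
C = 0.0323 M

0.0323 M


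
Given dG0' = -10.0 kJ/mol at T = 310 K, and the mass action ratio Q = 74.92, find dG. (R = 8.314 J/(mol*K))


dG = dG0' + RT * ln(Q) / 1000
dG = -10.0 + 8.314 * 310 * ln(74.92) / 1000
dG = 1.1249 kJ/mol

1.1249 kJ/mol


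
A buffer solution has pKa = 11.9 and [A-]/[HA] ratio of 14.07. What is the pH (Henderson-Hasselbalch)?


pH = pKa + log10([A-]/[HA])
pH = 11.9 + log10(14.07)
pH = 13.0483

13.0483


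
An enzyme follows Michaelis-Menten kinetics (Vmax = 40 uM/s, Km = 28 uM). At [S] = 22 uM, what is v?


v = Vmax * [S] / (Km + [S])
v = 40 * 22 / (28 + 22)
v = 17.6 uM/s

17.6 uM/s


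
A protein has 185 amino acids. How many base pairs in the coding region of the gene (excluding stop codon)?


Each amino acid = 1 codon = 3 bp
bp = 185 * 3 = 555 bp

555 bp


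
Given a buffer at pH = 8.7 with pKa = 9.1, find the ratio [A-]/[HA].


[A-]/[HA] = 10^(pH - pKa)
= 10^(8.7 - 9.1)
= 0.3981

0.3981


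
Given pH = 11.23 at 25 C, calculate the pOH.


pOH = 14 - pH
pOH = 14 - 11.23
pOH = 2.77

2.77


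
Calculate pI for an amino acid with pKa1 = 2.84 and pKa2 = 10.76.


pI = (pKa1 + pKa2) / 2
pI = (2.84 + 10.76) / 2
pI = 6.8

6.8


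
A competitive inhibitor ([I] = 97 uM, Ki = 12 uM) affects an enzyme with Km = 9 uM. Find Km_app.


Km_app = Km * (1 + [I]/Ki)
Km_app = 9 * (1 + 97/12)
Km_app = 81.75 uM

81.75 uM


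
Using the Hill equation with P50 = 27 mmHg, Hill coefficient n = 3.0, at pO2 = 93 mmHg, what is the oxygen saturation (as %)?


Y = pO2^n / (P50^n + pO2^n)
Y = 93^3.0 / (27^3.0 + 93^3.0)
Y = 97.61%

97.61%


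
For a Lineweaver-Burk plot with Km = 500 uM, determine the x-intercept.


x-intercept = -1/Km
= -1/500
= -0.002 1/uM

-0.002 1/uM


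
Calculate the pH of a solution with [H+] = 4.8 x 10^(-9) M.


pH = -log10([H+])
pH = -log10(4.8 x 10^(-9))
pH = 8.3188

8.3188


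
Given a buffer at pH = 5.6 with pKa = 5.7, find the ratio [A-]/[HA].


[A-]/[HA] = 10^(pH - pKa)
= 10^(5.6 - 5.7)
= 0.7943

0.7943


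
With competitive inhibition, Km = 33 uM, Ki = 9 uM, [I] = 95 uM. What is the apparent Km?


Km_app = Km * (1 + [I]/Ki)
Km_app = 33 * (1 + 95/9)
Km_app = 381.3333 uM

381.3333 uM


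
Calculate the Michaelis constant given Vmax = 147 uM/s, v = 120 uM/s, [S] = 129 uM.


Km = [S] * (Vmax - v) / v
Km = 129 * (147 - 120) / 120
Km = 29.025 uM

29.025 uM


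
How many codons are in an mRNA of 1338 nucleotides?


codons = nucleotides / 3
codons = 1338 / 3 = 446

446


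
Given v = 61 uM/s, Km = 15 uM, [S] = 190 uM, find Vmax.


Vmax = v * (Km + [S]) / [S]
Vmax = 61 * (15 + 190) / 190
Vmax = 65.8158 uM/s

65.8158 uM/s


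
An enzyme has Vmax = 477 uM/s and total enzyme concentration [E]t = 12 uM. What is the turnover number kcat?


kcat = Vmax / [E]t
kcat = 477 / 12
kcat = 39.75 s^-1

39.75 s^-1


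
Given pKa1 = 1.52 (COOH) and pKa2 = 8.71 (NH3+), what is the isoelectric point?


pI = (pKa1 + pKa2) / 2
pI = (1.52 + 8.71) / 2
pI = 5.115

5.115


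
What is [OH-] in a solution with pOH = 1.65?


[OH-] = 10^(-pOH)
[OH-] = 10^(-1.65)
[OH-] = 0.0224 M

0.0224 M


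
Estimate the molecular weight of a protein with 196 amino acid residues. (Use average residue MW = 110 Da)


MW = n_residues * 110 Da
MW = 196 * 110
MW = 21560 Da

21560 Da


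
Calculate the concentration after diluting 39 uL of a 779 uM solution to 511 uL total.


C2 = C1 * V1 / V2
C2 = 779 * 39 / 511
C2 = 59.454 uM

59.454 uM


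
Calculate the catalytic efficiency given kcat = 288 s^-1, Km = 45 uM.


Catalytic efficiency = kcat / Km
= 288 / 45
= 6.4 uM^-1*s^-1

6.4 uM^-1*s^-1


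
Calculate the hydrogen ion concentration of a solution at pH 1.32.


[H+] = 10^(-pH)
[H+] = 10^(-1.32)
[H+] = 0.0479 M

0.0479 M


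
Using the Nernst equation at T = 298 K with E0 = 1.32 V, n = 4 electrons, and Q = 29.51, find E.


E = E0 - (RT/nF) * ln(Q)
E = 1.32 - (8.314 * 298 / (4 * 96485)) * ln(29.51)
E = 1.2983 V

1.2983 V


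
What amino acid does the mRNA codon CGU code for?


Standard genetic code lookup.
Codon CGU -> Arg

Arg


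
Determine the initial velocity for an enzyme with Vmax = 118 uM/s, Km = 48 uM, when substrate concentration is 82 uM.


v = Vmax * [S] / (Km + [S])
v = 118 * 82 / (48 + 82)
v = 74.4308 uM/s

74.4308 uM/s


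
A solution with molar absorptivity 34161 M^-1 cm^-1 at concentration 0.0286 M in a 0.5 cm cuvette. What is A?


A = epsilon * c * l
A = 34161 * 0.0286 * 0.5
A = 488.5023

488.5023


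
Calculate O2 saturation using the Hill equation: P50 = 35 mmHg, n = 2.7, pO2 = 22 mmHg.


Y = pO2^n / (P50^n + pO2^n)
Y = 22^2.7 / (35^2.7 + 22^2.7)
Y = 22.21%

22.21%


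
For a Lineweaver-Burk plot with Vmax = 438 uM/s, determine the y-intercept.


y-intercept = 1/Vmax
= 1/438
= 0.0023 s/uM

0.0023 s/uM


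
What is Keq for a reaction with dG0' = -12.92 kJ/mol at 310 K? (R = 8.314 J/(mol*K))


Keq = exp(-dG0 * 1000 / (R * T))
Keq = exp(-(-12.92) * 1000 / (8.314 * 310))
Keq = 150.3431

150.3431


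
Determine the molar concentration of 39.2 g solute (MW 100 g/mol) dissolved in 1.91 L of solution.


C = (mass / MW) / volume
C = (39.2 / 100) / 1.91
C = 0.2052 M

0.2052 M


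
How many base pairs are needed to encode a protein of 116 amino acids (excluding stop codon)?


Each amino acid = 1 codon = 3 bp
bp = 116 * 3 = 348 bp

348 bp


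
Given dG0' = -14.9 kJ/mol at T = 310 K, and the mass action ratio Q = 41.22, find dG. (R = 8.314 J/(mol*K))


dG = dG0' + RT * ln(Q) / 1000
dG = -14.9 + 8.314 * 310 * ln(41.22) / 1000
dG = -5.3151 kJ/mol

-5.3151 kJ/mol


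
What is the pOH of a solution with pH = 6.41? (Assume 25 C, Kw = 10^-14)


pOH = 14 - pH
pOH = 14 - 6.41
pOH = 7.59

7.59


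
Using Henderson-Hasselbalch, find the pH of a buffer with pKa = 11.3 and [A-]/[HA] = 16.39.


pH = pKa + log10([A-]/[HA])
pH = 11.3 + log10(16.39)
pH = 12.5146

12.5146


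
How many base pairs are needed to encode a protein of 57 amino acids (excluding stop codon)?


Each amino acid = 1 codon = 3 bp
bp = 57 * 3 = 171 bp

171 bp


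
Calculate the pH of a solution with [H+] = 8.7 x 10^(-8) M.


pH = -log10([H+])
pH = -log10(8.7 x 10^(-8))
pH = 7.0605

7.0605


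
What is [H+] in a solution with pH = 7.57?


[H+] = 10^(-pH)
[H+] = 10^(-7.57)
[H+] = 2.692e-08 M

2.692e-08 M


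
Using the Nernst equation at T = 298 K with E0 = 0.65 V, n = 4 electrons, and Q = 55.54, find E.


E = E0 - (RT/nF) * ln(Q)
E = 0.65 - (8.314 * 298 / (4 * 96485)) * ln(55.54)
E = 0.6242 V

0.6242 V


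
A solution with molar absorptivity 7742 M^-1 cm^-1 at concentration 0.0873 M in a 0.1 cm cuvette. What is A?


A = epsilon * c * l
A = 7742 * 0.0873 * 0.1
A = 67.5877

67.5877


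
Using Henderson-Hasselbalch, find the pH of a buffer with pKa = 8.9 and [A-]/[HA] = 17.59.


pH = pKa + log10([A-]/[HA])
pH = 8.9 + log10(17.59)
pH = 10.1453

10.1453


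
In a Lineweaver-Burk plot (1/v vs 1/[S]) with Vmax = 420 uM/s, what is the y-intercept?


y-intercept = 1/Vmax
= 1/420
= 0.0024 s/uM

0.0024 s/uM


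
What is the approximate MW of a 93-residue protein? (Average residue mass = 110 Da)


MW = n_residues * 110 Da
MW = 93 * 110
MW = 10230 Da

10230 Da


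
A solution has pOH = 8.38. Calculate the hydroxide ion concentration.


[OH-] = 10^(-pOH)
[OH-] = 10^(-8.38)
[OH-] = 4.169e-09 M

4.169e-09 M


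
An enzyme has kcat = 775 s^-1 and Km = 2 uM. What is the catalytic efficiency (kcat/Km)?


Catalytic efficiency = kcat / Km
= 775 / 2
= 387.5 uM^-1*s^-1

387.5 uM^-1*s^-1


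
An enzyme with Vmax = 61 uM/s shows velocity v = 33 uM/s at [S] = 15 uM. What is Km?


Km = [S] * (Vmax - v) / v
Km = 15 * (61 - 33) / 33
Km = 12.7273 uM

12.7273 uM


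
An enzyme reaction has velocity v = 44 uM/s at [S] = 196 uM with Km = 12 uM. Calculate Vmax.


Vmax = v * (Km + [S]) / [S]
Vmax = 44 * (12 + 196) / 196
Vmax = 46.6939 uM/s

46.6939 uM/s


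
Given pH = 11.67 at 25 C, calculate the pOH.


pOH = 14 - pH
pOH = 14 - 11.67
pOH = 2.33

2.33


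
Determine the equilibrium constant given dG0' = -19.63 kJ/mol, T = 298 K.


Keq = exp(-dG0 * 1000 / (R * T))
Keq = exp(-(-19.63) * 1000 / (8.314 * 298))
Keq = 2760.2583

2760.2583


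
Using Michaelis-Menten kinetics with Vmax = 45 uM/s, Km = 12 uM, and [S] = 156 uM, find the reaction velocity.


v = Vmax * [S] / (Km + [S])
v = 45 * 156 / (12 + 156)
v = 41.7857 uM/s

41.7857 uM/s


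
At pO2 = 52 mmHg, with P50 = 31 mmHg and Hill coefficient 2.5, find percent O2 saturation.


Y = pO2^n / (P50^n + pO2^n)
Y = 52^2.5 / (31^2.5 + 52^2.5)
Y = 78.47%

78.47%


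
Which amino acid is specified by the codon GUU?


Standard genetic code lookup.
Codon GUU -> Val

Val


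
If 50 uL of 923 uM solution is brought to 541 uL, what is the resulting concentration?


C2 = C1 * V1 / V2
C2 = 923 * 50 / 541
C2 = 85.305 uM

85.305 uM


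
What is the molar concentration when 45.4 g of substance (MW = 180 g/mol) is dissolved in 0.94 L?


C = (mass / MW) / volume
C = (45.4 / 180) / 0.94
C = 0.2683 M

0.2683 M


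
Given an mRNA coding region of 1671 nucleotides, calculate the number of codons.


codons = nucleotides / 3
codons = 1671 / 3 = 557

557


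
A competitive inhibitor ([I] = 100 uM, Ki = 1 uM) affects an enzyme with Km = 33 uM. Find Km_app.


Km_app = Km * (1 + [I]/Ki)
Km_app = 33 * (1 + 100/1)
Km_app = 3333.0 uM

3333.0 uM


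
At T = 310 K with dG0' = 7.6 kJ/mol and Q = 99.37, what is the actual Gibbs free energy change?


dG = dG0' + RT * ln(Q) / 1000
dG = 7.6 + 8.314 * 310 * ln(99.37) / 1000
dG = 19.4528 kJ/mol

19.4528 kJ/mol


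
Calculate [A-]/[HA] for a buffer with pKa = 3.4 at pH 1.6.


[A-]/[HA] = 10^(pH - pKa)
= 10^(1.6 - 3.4)
= 0.0158

0.0158


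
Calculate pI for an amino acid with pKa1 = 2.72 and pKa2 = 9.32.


pI = (pKa1 + pKa2) / 2
pI = (2.72 + 9.32) / 2
pI = 6.02

6.02


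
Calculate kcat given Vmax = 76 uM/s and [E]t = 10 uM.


kcat = Vmax / [E]t
kcat = 76 / 10
kcat = 7.6 s^-1

7.6 s^-1


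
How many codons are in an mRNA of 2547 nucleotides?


codons = nucleotides / 3
codons = 2547 / 3 = 849

849


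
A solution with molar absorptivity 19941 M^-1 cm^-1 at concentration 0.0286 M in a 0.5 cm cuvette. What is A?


A = epsilon * c * l
A = 19941 * 0.0286 * 0.5
A = 285.1563

285.1563


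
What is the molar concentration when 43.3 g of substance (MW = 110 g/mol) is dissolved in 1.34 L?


C = (mass / MW) / volume
C = (43.3 / 110) / 1.34
C = 0.2938 M

0.2938 M


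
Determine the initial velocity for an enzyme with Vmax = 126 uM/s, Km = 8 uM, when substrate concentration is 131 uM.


v = Vmax * [S] / (Km + [S])
v = 126 * 131 / (8 + 131)
v = 118.7482 uM/s

118.7482 uM/s


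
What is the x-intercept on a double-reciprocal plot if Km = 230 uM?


x-intercept = -1/Km
= -1/230
= -0.0043 1/uM

-0.0043 1/uM


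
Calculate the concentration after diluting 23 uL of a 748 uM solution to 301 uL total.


C2 = C1 * V1 / V2
C2 = 748 * 23 / 301
C2 = 57.1561 uM

57.1561 uM


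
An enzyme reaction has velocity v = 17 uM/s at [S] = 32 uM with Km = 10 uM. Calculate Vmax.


Vmax = v * (Km + [S]) / [S]
Vmax = 17 * (10 + 32) / 32
Vmax = 22.3125 uM/s

22.3125 uM/s


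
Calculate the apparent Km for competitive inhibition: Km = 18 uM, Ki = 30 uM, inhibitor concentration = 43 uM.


Km_app = Km * (1 + [I]/Ki)
Km_app = 18 * (1 + 43/30)
Km_app = 43.8 uM

43.8 uM


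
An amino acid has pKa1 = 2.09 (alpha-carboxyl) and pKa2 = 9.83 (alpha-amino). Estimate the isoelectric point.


pI = (pKa1 + pKa2) / 2
pI = (2.09 + 9.83) / 2
pI = 5.96

5.96


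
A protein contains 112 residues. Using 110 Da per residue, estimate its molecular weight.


MW = n_residues * 110 Da
MW = 112 * 110
MW = 12320 Da

12320 Da


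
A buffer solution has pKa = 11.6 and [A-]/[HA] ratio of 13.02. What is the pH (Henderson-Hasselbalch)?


pH = pKa + log10([A-]/[HA])
pH = 11.6 + log10(13.02)
pH = 12.7146

12.7146


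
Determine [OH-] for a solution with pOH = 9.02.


[OH-] = 10^(-pOH)
[OH-] = 10^(-9.02)
[OH-] = 9.550e-10 M

9.550e-10 M


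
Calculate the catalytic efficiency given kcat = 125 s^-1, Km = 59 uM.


Catalytic efficiency = kcat / Km
= 125 / 59
= 2.1186 uM^-1*s^-1

2.1186 uM^-1*s^-1


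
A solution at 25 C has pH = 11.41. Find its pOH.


pOH = 14 - pH
pOH = 14 - 11.41
pOH = 2.59

2.59


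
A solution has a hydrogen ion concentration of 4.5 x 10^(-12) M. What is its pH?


pH = -log10([H+])
pH = -log10(4.5 x 10^(-12))
pH = 11.3468

11.3468


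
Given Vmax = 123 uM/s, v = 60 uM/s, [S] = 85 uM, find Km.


Km = [S] * (Vmax - v) / v
Km = 85 * (123 - 60) / 60
Km = 89.25 uM

89.25 uM


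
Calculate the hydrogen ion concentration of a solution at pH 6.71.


[H+] = 10^(-pH)
[H+] = 10^(-6.71)
[H+] = 1.950e-07 M

1.950e-07 M


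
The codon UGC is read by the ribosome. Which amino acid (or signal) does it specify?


Standard genetic code lookup.
Codon UGC -> Cys

Cys


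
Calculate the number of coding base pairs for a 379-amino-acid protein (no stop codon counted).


Each amino acid = 1 codon = 3 bp
bp = 379 * 3 = 1137 bp

1137 bp
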